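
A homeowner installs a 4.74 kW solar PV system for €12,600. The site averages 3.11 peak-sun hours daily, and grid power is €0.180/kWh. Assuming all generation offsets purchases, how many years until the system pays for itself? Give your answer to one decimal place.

13.0 years

Daily generation = 4.74 kW × 3.11 h = 14.74 kWh
Annual generation = 14.74 × 365 = 5380.6 kWh
Annual savings = 5380.6 × €0.180 = €968.51
Payback = €12,600 / €968.51 = 13 years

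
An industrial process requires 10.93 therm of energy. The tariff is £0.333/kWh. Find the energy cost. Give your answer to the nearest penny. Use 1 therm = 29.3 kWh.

10.93 therm × (29.3 kWh/therm) = 320.2 kWh
Cost = 320.2 kWh × £0.333/kWh = £106.64

£106.64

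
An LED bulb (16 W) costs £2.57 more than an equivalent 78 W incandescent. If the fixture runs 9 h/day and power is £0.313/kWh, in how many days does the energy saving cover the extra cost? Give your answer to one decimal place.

14.7 days

Power saved = 78 − 16 = 62 W
Daily energy saved = 62 W × 9 h = 558 Wh = 0.558 kWh
Daily savings = 0.558 × £0.313 = £0.1747
Payback = £2.57 / £0.1747 per day = 14.71 days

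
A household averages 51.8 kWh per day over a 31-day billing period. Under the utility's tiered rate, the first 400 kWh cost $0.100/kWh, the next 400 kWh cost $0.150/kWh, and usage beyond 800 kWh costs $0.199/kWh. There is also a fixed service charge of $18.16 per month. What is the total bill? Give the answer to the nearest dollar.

Usage = 51.8 kWh/day × 31 days = 1605.8 kWh
First 400 kWh × $0.100 = $40.00
Next 400 kWh × $0.150 = $60.00
Remaining 805.8 kWh × $0.199 = $160.35
Energy charge = $260.35; + service $18.16 = $278.51 ≈ $279

$279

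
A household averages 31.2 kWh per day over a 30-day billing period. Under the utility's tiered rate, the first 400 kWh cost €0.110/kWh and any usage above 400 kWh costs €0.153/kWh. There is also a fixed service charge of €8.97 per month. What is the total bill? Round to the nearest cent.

Usage = 31.2 kWh/day × 30 days = 936 kWh
First 400 kWh × €0.110 = €44.00
Remaining 536 kWh × €0.153 = €82.01
Energy charge = €126.01; + service €8.97 = €134.98

€134.98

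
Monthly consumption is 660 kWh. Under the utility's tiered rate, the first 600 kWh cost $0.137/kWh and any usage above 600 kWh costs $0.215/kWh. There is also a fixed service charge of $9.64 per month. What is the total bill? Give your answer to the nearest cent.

First 600 kWh × $0.137 = $82.20
Remaining 60 kWh × $0.215 = $12.90
Energy charge = $95.10; + service $9.64 = $104.74

$104.74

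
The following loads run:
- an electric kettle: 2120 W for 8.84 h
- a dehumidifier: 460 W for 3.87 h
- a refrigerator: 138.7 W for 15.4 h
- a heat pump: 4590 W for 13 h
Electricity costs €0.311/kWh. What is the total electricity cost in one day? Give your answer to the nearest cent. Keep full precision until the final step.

electric kettle: 2120 W × 8.84 h = 18,741 Wh = 18.74 kWh
dehumidifier: 460 W × 3.87 h = 1,780 Wh = 1.78 kWh
refrigerator: 138.7 W × 15.4 h = 2,136 Wh = 2.136 kWh
heat pump: 4590 W × 13 h = 59,670 Wh = 59.67 kWh
Total energy = 18.74 + 1.78 + 2.136 + 59.67 = 82.33 kWh
Cost = 82.33 kWh × €0.311 = €25.60

€25.60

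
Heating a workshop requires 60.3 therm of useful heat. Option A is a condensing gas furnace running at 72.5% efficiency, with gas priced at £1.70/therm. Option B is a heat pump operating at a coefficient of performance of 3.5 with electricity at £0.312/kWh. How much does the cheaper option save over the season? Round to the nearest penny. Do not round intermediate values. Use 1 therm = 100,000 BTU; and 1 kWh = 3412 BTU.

Heat load = 60.3 therm × 100,000 = 6,030,000 BTU
Gas: input = 6,030,000 / 0.725 = 8,317,241 BTU = 83.17 therm → 83.17 × £1.70 = £141.39
Heat pump: 6,030,000 BTU / 3412 = 1,767 kWh heat; / 3.5 = 504.9 kWh in → × £0.312 = £157.54
Difference = |£141.39 − £157.54| = £16.15

£16.15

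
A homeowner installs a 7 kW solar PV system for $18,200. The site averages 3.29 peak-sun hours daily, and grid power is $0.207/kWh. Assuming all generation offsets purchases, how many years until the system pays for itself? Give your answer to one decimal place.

Daily generation = 7 kW × 3.29 h = 23.03 kWh
Annual generation = 23.03 × 365 = 8406 kWh
Annual savings = 8406 × $0.207 = $1,740.03
Payback = $18,200 / $1,740.03 = 10.5 years

10.5 years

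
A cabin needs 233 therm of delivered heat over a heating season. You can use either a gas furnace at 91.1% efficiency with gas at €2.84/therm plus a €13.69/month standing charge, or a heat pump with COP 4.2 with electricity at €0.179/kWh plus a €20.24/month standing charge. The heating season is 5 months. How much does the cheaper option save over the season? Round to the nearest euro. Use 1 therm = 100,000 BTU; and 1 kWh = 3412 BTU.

Heat load = 233 therm × 100,000 = 23,300,000 BTU
Gas: input = 23,300,000 / 0.911 = 25,576,290 BTU = 255.8 therm → 255.8 × €2.84 = €726.37; + 5 × €13.69 standing = €794.82
Heat pump: 23,300,000 BTU / 3412 = 6,829 kWh heat; / 4.2 = 1,626 kWh in → × €0.179 = €291.04; + 5 × €20.24 standing = €392.24
Difference = |€794.82 − €392.24| = €402.58 ≈ €403

€403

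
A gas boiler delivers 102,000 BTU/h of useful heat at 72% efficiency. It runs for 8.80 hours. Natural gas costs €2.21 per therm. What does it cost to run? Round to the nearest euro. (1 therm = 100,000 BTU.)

Heat delivered = 102,000 BTU/h × 8.80 h = 897,600 BTU
Gas input = 897,600 / 0.72 = 1,246,667 BTU
= 1,246,667 / 100,000 = 12.47 therm
Cost = 12.47 × €2.21/therm = €27.55 ≈ €28

€28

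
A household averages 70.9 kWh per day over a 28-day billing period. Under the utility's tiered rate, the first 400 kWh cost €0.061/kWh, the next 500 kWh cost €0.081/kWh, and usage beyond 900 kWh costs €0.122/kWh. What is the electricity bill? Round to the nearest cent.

Usage = 70.9 kWh/day × 28 days = 1985.2 kWh
First 400 kWh × €0.061 = €24.40
Next 500 kWh × €0.081 = €40.50
Remaining 1085.2 kWh × €0.122 = €132.39
Total = €197.29

€197.29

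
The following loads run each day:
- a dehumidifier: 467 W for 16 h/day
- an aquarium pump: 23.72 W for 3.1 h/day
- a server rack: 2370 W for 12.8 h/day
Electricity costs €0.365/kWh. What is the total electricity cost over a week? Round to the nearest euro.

dehumidifier: 467 W × 16 h × 7 d = 52,304 Wh = 52.3 kWh
aquarium pump: 23.72 W × 3.1 h × 7 d = 515 Wh = 0.5147 kWh
server rack: 2370 W × 12.8 h × 7 d = 212,352 Wh = 212.4 kWh
Total energy = 52.3 + 0.5147 + 212.4 = 265.2 kWh
Cost = 265.2 kWh × €0.365 = €96.79 ≈ €97

€97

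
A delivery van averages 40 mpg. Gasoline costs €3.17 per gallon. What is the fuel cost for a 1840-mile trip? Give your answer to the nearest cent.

Fuel = 1840 mi / 40 mpg = 46 gal
Cost = 46 gal × €3.17/gal = €145.82

€145.82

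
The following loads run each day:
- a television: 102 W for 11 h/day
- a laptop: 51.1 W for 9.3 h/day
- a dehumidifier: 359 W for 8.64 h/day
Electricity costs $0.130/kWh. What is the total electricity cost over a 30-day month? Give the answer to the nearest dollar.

$18

television: 102 W × 11 h × 30 d = 33,660 Wh = 33.66 kWh
laptop: 51.1 W × 9.3 h × 30 d = 14,257 Wh = 14.26 kWh
dehumidifier: 359 W × 8.64 h × 30 d = 93,053 Wh = 93.05 kWh
Total energy = 33.66 + 14.26 + 93.05 = 141 kWh
Cost = 141 kWh × $0.130 = $18.33 ≈ $18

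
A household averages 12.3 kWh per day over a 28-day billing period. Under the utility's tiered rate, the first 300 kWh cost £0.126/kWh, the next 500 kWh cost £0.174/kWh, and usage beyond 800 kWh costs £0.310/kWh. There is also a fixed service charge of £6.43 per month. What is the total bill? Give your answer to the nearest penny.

£51.96

Usage = 12.3 kWh/day × 28 days = 344.4 kWh
First 300 kWh × £0.126 = £37.80
Next 44.4 kWh × £0.174 = £7.73
Remaining tier: 0 kWh (not reached)
Energy charge = £45.53; + service £6.43 = £51.96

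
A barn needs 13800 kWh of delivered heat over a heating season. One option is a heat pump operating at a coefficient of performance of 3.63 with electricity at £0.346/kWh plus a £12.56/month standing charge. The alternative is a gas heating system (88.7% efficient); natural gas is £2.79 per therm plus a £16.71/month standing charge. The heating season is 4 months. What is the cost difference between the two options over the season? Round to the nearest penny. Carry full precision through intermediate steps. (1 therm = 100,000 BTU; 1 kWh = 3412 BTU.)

£182.27

Heat load = 13800 kWh × 3412 = 47,085,600 BTU
Gas: input = 47,085,600 / 0.887 = 53,084,104 BTU = 530.8 therm → 530.8 × £2.79 = £1,481.05; + 4 × £16.71 standing = £1,547.89
Heat pump: 47,085,600 BTU / 3412 = 13,800 kWh heat; / 3.63 = 3,802 kWh in → × £0.346 = £1,315.37; + 4 × £12.56 standing = £1,365.61
Difference = |£1,547.89 − £1,365.61| = £182.27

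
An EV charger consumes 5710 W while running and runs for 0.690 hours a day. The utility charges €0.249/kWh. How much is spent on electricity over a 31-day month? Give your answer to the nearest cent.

€30.41

Energy = 5710 W × 0.690 h/day × 31 days = 122,137 Wh = 122.1 kWh
Cost = 122.1 kWh × €0.249/kWh = €30.41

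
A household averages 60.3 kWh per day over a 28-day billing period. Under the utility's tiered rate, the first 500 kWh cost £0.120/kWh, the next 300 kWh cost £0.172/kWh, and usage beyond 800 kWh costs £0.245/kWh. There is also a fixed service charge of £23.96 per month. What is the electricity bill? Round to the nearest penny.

£353.22

Usage = 60.3 kWh/day × 28 days = 1688.4 kWh
First 500 kWh × £0.120 = £60.00
Next 300 kWh × £0.172 = £51.60
Remaining 888.4 kWh × £0.245 = £217.66
Energy charge = £329.26; + service £23.96 = £353.22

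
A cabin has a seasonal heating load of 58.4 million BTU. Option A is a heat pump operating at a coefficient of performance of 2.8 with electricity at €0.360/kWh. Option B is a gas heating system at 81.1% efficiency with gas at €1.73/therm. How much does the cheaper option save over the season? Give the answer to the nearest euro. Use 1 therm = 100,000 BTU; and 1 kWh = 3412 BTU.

€955

Heat load = 58.4 × 10⁶ BTU = 58,400,000 BTU
Gas: input = 58,400,000 / 0.811 = 72,009,864 BTU = 720.1 therm → 720.1 × €1.73 = €1,245.77
Heat pump: 58,400,000 BTU / 3412 = 17,120 kWh heat; / 2.8 = 6,113 kWh in → × €0.360 = €2,200.64
Difference = |€1,245.77 − €2,200.64| = €954.87 ≈ €955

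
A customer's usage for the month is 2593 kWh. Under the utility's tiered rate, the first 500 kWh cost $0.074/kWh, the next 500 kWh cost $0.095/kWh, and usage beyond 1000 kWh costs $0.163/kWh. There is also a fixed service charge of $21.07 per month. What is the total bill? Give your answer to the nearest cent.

$365.23

First 500 kWh × $0.074 = $37.00
Next 500 kWh × $0.095 = $47.50
Remaining 1593 kWh × $0.163 = $259.66
Energy charge = $344.16; + service $21.07 = $365.23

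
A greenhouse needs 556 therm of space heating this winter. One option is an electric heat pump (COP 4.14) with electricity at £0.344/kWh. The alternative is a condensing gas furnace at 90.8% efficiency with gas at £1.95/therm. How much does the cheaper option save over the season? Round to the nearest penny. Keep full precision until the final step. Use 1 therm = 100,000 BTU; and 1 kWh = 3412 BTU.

Heat load = 556 therm × 100,000 = 55,600,000 BTU
Gas: input = 55,600,000 / 0.908 = 61,233,480 BTU = 612.3 therm → 612.3 × £1.95 = £1,194.05
Heat pump: 55,600,000 BTU / 3412 = 16,300 kWh heat; / 4.14 = 3,936 kWh in → × £0.344 = £1,354.02
Difference = |£1,194.05 − £1,354.02| = £159.96

£159.96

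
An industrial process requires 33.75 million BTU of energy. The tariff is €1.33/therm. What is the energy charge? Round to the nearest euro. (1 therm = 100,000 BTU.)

33.75 million BTU × (10 therm/million BTU) = 337.5 therm
Cost = 337.5 therm × €1.33/therm = €448.88 ≈ €449

€449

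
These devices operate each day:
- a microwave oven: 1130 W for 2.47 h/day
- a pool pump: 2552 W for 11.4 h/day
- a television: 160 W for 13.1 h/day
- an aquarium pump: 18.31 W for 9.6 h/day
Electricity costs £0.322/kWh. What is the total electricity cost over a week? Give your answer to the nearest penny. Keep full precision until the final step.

microwave oven: 1130 W × 2.47 h × 7 d = 19,538 Wh = 19.54 kWh
pool pump: 2552 W × 11.4 h × 7 d = 203,650 Wh = 203.6 kWh
television: 160 W × 13.1 h × 7 d = 14,672 Wh = 14.67 kWh
aquarium pump: 18.31 W × 9.6 h × 7 d = 1,230 Wh = 1.23 kWh
Total energy = 19.54 + 203.6 + 14.67 + 1.23 = 239.1 kWh
Cost = 239.1 kWh × £0.322 = £76.99

£76.99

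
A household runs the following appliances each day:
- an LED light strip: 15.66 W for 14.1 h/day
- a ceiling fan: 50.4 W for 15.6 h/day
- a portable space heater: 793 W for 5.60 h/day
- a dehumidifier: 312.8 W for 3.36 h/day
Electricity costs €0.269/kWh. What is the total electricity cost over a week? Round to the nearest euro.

€12

LED light strip: 15.66 W × 14.1 h × 7 d = 1,546 Wh = 1.546 kWh
ceiling fan: 50.4 W × 15.6 h × 7 d = 5,504 Wh = 5.504 kWh
portable space heater: 793 W × 5.60 h × 7 d = 31,086 Wh = 31.09 kWh
dehumidifier: 312.8 W × 3.36 h × 7 d = 7,357 Wh = 7.357 kWh
Total energy = 1.546 + 5.504 + 31.09 + 7.357 = 45.49 kWh
Cost = 45.49 kWh × €0.269 = €12.24 ≈ €12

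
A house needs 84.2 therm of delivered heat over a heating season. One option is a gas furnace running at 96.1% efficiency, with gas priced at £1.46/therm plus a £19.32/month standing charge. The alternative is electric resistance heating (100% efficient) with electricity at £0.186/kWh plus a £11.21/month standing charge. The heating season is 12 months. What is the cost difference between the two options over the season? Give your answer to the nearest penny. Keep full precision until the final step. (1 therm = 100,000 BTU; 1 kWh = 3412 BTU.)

Heat load = 84.2 therm × 100,000 = 8,420,000 BTU
Gas: input = 8,420,000 / 0.961 = 8,761,707 BTU = 87.62 therm → 87.62 × £1.46 = £127.92; + 12 × £19.32 standing = £359.76
Electric: 8,420,000 BTU / 3412 = 2,468 kWh → × £0.186 = £459.00; + 12 × £11.21 standing = £593.52
Difference = |£359.76 − £593.52| = £233.76

£233.76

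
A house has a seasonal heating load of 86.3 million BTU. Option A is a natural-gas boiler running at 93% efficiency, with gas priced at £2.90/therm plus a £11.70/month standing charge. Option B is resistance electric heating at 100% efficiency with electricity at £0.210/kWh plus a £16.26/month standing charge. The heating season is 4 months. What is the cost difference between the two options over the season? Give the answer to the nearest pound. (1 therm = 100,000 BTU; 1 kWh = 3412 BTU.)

Heat load = 86.3 × 10⁶ BTU = 86,300,000 BTU
Gas: input = 86,300,000 / 0.93 = 92,795,699 BTU = 928 therm → 928 × £2.90 = £2,691.08; + 4 × £11.70 standing = £2,737.88
Electric: 86,300,000 BTU / 3412 = 25,290 kWh → × £0.210 = £5,311.55; + 4 × £16.26 standing = £5,376.59
Difference = |£2,737.88 − £5,376.59| = £2,638.71 ≈ £2639

£2639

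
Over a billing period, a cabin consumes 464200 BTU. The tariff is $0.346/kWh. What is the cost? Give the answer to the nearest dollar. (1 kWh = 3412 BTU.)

$47

464200 BTU × (0.00029308 kWh/BTU) = 136 kWh
Cost = 136 kWh × $0.346/kWh = $47.07 ≈ $47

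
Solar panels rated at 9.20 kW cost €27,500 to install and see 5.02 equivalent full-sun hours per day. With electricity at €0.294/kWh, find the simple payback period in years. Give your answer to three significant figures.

Daily generation = 9.20 kW × 5.02 h = 46.18 kWh
Annual generation = 46.18 × 365 = 16857 kWh
Annual savings = 16857 × €0.294 = €4,956.01
Payback = €27,500 / €4,956.01 = 5.55 years

5.55 years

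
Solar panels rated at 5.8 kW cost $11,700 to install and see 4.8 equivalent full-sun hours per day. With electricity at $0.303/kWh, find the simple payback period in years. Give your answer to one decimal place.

3.8 years

Daily generation = 5.8 kW × 4.8 h = 27.84 kWh
Annual generation = 27.84 × 365 = 10162 kWh
Annual savings = 10162 × $0.303 = $3,078.96
Payback = $11,700 / $3,078.96 = 3.8 years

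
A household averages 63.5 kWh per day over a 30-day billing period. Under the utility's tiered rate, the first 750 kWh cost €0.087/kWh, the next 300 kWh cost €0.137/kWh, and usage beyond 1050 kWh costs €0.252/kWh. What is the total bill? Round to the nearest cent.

€321.81

Usage = 63.5 kWh/day × 30 days = 1905 kWh
First 750 kWh × €0.087 = €65.25
Next 300 kWh × €0.137 = €41.10
Remaining 855 kWh × €0.252 = €215.46
Total = €321.81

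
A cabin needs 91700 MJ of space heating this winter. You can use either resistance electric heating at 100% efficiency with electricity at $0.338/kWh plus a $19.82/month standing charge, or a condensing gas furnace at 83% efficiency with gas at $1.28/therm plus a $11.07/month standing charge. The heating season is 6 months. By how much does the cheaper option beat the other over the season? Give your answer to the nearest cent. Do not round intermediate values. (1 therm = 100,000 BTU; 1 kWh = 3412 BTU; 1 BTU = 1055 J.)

Heat load = 91700 MJ = 91,700,000,000 J / 1055 = 86,919,431 BTU
Gas: input = 86,919,431 / 0.830 = 104,722,206 BTU = 1,047 therm → 1,047 × $1.28 = $1,340.44; + 6 × $11.07 standing = $1,406.86
Electric: 86,919,431 BTU / 3412 = 25,470 kWh → × $0.338 = $8,610.42; + 6 × $19.82 standing = $8,729.34
Difference = |$1,406.86 − $8,729.34| = $7,322.48

$7322.48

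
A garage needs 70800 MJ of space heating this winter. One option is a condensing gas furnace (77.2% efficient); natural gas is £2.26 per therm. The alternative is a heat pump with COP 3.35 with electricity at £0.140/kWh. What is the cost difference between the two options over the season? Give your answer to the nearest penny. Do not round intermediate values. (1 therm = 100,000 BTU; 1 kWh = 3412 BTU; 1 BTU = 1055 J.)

£1142.62

Heat load = 70800 MJ = 70,800,000,000 J / 1055 = 67,109,005 BTU
Gas: input = 67,109,005 / 0.772 = 86,928,763 BTU = 869.3 therm → 869.3 × £2.26 = £1,964.59
Heat pump: 67,109,005 BTU / 3412 = 19,670 kWh heat; / 3.35 = 5,871 kWh in → × £0.140 = £821.97
Difference = |£1,964.59 − £821.97| = £1,142.62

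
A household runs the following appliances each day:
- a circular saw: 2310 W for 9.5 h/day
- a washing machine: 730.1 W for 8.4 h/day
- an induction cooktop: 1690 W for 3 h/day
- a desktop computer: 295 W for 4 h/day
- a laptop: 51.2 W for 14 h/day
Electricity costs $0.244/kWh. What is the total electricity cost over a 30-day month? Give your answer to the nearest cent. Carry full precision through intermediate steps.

$256.53

circular saw: 2310 W × 9.5 h × 30 d = 658,350 Wh = 658.4 kWh
washing machine: 730.1 W × 8.4 h × 30 d = 183,985 Wh = 184 kWh
induction cooktop: 1690 W × 3 h × 30 d = 152,100 Wh = 152.1 kWh
desktop computer: 295 W × 4 h × 30 d = 35,400 Wh = 35.4 kWh
laptop: 51.2 W × 14 h × 30 d = 21,504 Wh = 21.5 kWh
Total energy = 658.4 + 184 + 152.1 + 35.4 + 21.5 = 1,051 kWh
Cost = 1,051 kWh × $0.244 = $256.53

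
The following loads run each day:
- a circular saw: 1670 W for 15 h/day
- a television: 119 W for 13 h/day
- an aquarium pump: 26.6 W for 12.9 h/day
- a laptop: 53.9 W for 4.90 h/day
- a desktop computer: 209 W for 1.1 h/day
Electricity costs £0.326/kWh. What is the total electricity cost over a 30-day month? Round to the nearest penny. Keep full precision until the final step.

circular saw: 1670 W × 15 h × 30 d = 751,500 Wh = 751.5 kWh
television: 119 W × 13 h × 30 d = 46,410 Wh = 46.41 kWh
aquarium pump: 26.6 W × 12.9 h × 30 d = 10,294 Wh = 10.29 kWh
laptop: 53.9 W × 4.90 h × 30 d = 7,923 Wh = 7.923 kWh
desktop computer: 209 W × 1.1 h × 30 d = 6,897 Wh = 6.897 kWh
Total energy = 751.5 + 46.41 + 10.29 + 7.923 + 6.897 = 823 kWh
Cost = 823 kWh × £0.326 = £268.31

£268.31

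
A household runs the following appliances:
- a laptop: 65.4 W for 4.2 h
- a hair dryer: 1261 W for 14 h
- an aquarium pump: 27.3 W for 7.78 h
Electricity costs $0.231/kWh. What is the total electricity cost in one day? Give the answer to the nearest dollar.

laptop: 65.4 W × 4.2 h = 275 Wh = 0.2747 kWh
hair dryer: 1261 W × 14 h = 17,654 Wh = 17.65 kWh
aquarium pump: 27.3 W × 7.78 h = 212 Wh = 0.2124 kWh
Total energy = 0.2747 + 17.65 + 0.2124 = 18.14 kWh
Cost = 18.14 kWh × $0.231 = $4.19 ≈ $4

$4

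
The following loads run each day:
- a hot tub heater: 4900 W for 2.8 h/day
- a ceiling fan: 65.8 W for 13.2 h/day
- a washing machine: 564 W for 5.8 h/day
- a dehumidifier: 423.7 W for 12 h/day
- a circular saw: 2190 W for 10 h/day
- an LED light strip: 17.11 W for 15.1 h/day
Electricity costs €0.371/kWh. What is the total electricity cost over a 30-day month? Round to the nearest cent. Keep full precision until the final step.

€501.99

hot tub heater: 4900 W × 2.8 h × 30 d = 411,600 Wh = 411.6 kWh
ceiling fan: 65.8 W × 13.2 h × 30 d = 26,057 Wh = 26.06 kWh
washing machine: 564 W × 5.8 h × 30 d = 98,136 Wh = 98.14 kWh
dehumidifier: 423.7 W × 12 h × 30 d = 152,532 Wh = 152.5 kWh
circular saw: 2190 W × 10 h × 30 d = 657,000 Wh = 657 kWh
LED light strip: 17.11 W × 15.1 h × 30 d = 7,751 Wh = 7.751 kWh
Total energy = 411.6 + 26.06 + 98.14 + 152.5 + 657 + 7.751 = 1,353 kWh
Cost = 1,353 kWh × €0.371 = €501.99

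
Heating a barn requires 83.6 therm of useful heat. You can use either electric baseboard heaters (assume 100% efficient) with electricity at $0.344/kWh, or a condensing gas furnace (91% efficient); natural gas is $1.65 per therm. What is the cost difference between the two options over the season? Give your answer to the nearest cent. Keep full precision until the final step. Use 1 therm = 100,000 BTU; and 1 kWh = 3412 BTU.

Heat load = 83.6 therm × 100,000 = 8,360,000 BTU
Gas: input = 8,360,000 / 0.91 = 9,186,813 BTU = 91.87 therm → 91.87 × $1.65 = $151.58
Electric: 8,360,000 BTU / 3412 = 2,450 kWh → × $0.344 = $842.86
Difference = |$151.58 − $842.86| = $691.28

$691.28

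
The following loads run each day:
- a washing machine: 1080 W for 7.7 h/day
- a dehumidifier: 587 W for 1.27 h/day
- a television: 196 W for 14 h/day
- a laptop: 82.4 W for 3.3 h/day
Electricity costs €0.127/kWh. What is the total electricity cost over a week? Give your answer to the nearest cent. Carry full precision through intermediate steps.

washing machine: 1080 W × 7.7 h × 7 d = 58,212 Wh = 58.21 kWh
dehumidifier: 587 W × 1.27 h × 7 d = 5,218 Wh = 5.218 kWh
television: 196 W × 14 h × 7 d = 19,208 Wh = 19.21 kWh
laptop: 82.4 W × 3.3 h × 7 d = 1,903 Wh = 1.903 kWh
Total energy = 58.21 + 5.218 + 19.21 + 1.903 = 84.54 kWh
Cost = 84.54 kWh × €0.127 = €10.74

€10.74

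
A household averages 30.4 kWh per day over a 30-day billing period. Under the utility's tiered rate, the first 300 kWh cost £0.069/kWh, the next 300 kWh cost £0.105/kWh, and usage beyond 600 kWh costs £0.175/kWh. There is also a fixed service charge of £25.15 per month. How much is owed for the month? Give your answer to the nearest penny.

£131.95

Usage = 30.4 kWh/day × 30 days = 912 kWh
First 300 kWh × £0.069 = £20.70
Next 300 kWh × £0.105 = £31.50
Remaining 312 kWh × £0.175 = £54.60
Energy charge = £106.80; + service £25.15 = £131.95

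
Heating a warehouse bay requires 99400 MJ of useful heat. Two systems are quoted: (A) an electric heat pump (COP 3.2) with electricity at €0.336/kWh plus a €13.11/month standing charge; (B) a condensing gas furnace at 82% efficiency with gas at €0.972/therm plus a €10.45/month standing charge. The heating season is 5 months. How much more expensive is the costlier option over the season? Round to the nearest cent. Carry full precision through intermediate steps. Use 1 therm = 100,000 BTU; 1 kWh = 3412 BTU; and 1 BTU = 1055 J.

Heat load = 99400 MJ = 99,400,000,000 J / 1055 = 94,218,009 BTU
Gas: input = 94,218,009 / 0.82 = 114,900,012 BTU = 1,149 therm → 1,149 × €0.972 = €1,116.83; + 5 × €10.45 standing = €1,169.08
Heat pump: 94,218,009 BTU / 3412 = 27,610 kWh heat; / 3.2 = 8,629 kWh in → × €0.336 = €2,899.44; + 5 × €13.11 standing = €2,964.99
Difference = |€1,169.08 − €2,964.99| = €1,795.91

€1795.91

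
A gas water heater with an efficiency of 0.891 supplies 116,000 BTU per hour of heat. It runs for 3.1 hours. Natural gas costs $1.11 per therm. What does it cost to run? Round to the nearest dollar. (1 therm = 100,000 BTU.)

Heat delivered = 116,000 BTU/h × 3.1 h = 359,600 BTU
Gas input = 359,600 / 0.891 = 403,591 BTU
= 403,591 / 100,000 = 4.036 therm
Cost = 4.036 × $1.11/therm = $4.48 ≈ $4

$4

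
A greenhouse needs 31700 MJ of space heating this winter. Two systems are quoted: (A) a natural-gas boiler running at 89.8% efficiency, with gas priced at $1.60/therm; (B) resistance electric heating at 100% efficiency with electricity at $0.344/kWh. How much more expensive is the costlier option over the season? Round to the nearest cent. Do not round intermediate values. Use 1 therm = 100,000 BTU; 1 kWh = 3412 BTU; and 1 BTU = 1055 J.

$2494.03

Heat load = 31700 MJ = 31,700,000,000 J / 1055 = 30,047,393 BTU
Gas: input = 30,047,393 / 0.898 = 33,460,349 BTU = 334.6 therm → 334.6 × $1.60 = $535.37
Electric: 30,047,393 BTU / 3412 = 8,806 kWh → × $0.344 = $3,029.40
Difference = |$535.37 − $3,029.40| = $2,494.03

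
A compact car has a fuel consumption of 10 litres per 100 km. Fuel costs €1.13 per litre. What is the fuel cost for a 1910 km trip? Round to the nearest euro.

€216

Fuel = 10 L/100 km × 1910 km / 100 = 191 L
Cost = 191 L × €1.13/L = €215.83 ≈ €216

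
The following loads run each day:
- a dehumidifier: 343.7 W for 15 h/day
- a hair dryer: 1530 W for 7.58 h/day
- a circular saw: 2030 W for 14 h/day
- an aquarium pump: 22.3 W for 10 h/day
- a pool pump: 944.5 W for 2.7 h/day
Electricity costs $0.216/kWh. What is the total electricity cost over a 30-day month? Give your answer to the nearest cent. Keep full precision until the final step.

$310.69

dehumidifier: 343.7 W × 15 h × 30 d = 154,665 Wh = 154.7 kWh
hair dryer: 1530 W × 7.58 h × 30 d = 347,922 Wh = 347.9 kWh
circular saw: 2030 W × 14 h × 30 d = 852,600 Wh = 852.6 kWh
aquarium pump: 22.3 W × 10 h × 30 d = 6,690 Wh = 6.69 kWh
pool pump: 944.5 W × 2.7 h × 30 d = 76,504 Wh = 76.5 kWh
Total energy = 154.7 + 347.9 + 852.6 + 6.69 + 76.5 = 1,438 kWh
Cost = 1,438 kWh × $0.216 = $310.69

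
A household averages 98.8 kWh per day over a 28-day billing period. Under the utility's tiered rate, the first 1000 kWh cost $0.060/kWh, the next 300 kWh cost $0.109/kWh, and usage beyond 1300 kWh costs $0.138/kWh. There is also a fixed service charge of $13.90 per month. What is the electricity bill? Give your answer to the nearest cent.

$308.96

Usage = 98.8 kWh/day × 28 days = 2766.4 kWh
First 1000 kWh × $0.060 = $60.00
Next 300 kWh × $0.109 = $32.70
Remaining 1466.4 kWh × $0.138 = $202.36
Energy charge = $295.06; + service $13.90 = $308.96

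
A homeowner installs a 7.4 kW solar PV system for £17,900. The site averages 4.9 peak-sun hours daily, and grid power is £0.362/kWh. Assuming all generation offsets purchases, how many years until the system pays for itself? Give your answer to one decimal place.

Daily generation = 7.4 kW × 4.9 h = 36.26 kWh
Annual generation = 36.26 × 365 = 13235 kWh
Annual savings = 13235 × £0.362 = £4,791.03
Payback = £17,900 / £4,791.03 = 3.74 years

3.7 years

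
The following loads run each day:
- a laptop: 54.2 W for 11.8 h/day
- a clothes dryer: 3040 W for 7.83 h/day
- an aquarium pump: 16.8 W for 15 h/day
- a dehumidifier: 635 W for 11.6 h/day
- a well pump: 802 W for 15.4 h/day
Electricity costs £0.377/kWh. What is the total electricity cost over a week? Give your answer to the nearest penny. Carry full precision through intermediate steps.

laptop: 54.2 W × 11.8 h × 7 d = 4,477 Wh = 4.477 kWh
clothes dryer: 3040 W × 7.83 h × 7 d = 166,622 Wh = 166.6 kWh
aquarium pump: 16.8 W × 15 h × 7 d = 1,764 Wh = 1.764 kWh
dehumidifier: 635 W × 11.6 h × 7 d = 51,562 Wh = 51.56 kWh
well pump: 802 W × 15.4 h × 7 d = 86,456 Wh = 86.46 kWh
Total energy = 4.477 + 166.6 + 1.764 + 51.56 + 86.46 = 310.9 kWh
Cost = 310.9 kWh × £0.377 = £117.20

£117.20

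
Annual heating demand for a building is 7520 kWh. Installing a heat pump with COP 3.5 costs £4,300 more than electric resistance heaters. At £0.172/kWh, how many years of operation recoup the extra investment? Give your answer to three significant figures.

Resistance: 7520 kWh × £0.172 = £1,293.44/yr
Heat pump: 7520 / 3.5 = 2149 kWh in → × £0.172 = £369.55/yr
Annual savings = £923.89
Payback = £4,300 / £923.89 = 4.65 years

4.65 years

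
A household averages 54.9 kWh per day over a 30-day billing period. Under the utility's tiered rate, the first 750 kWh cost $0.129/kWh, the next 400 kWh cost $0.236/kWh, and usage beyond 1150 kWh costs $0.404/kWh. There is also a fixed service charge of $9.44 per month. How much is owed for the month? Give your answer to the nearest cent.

Usage = 54.9 kWh/day × 30 days = 1647 kWh
First 750 kWh × $0.129 = $96.75
Next 400 kWh × $0.236 = $94.40
Remaining 497 kWh × $0.404 = $200.79
Energy charge = $391.94; + service $9.44 = $401.38

$401.38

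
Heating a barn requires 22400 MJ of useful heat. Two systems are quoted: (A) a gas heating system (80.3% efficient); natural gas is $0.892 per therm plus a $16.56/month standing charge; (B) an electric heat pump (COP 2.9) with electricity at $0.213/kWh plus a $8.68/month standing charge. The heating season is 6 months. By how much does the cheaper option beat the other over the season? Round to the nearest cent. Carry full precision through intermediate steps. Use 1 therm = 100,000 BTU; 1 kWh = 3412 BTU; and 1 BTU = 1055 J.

$173.92

Heat load = 22400 MJ = 22,400,000,000 J / 1055 = 21,232,227 BTU
Gas: input = 21,232,227 / 0.803 = 26,441,130 BTU = 264.4 therm → 264.4 × $0.892 = $235.85; + 6 × $16.56 standing = $335.21
Heat pump: 21,232,227 BTU / 3412 = 6,223 kWh heat; / 2.9 = 2,146 kWh in → × $0.213 = $457.05; + 6 × $8.68 standing = $509.13
Difference = |$335.21 − $509.13| = $173.92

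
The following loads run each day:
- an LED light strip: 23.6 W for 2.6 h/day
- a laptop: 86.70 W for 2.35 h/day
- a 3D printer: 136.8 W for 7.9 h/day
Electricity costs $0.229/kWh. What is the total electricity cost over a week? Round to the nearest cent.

$2.16

LED light strip: 23.6 W × 2.6 h × 7 d = 430 Wh = 0.4295 kWh
laptop: 86.70 W × 2.35 h × 7 d = 1,426 Wh = 1.426 kWh
3D printer: 136.8 W × 7.9 h × 7 d = 7,565 Wh = 7.565 kWh
Total energy = 0.4295 + 1.426 + 7.565 = 9.421 kWh
Cost = 9.421 kWh × $0.229 = $2.16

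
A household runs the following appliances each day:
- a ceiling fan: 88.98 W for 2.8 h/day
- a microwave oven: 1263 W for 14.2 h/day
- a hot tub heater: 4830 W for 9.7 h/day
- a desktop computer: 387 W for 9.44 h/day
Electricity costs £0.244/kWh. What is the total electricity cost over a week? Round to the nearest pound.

£117

ceiling fan: 88.98 W × 2.8 h × 7 d = 1,744 Wh = 1.744 kWh
microwave oven: 1263 W × 14.2 h × 7 d = 125,542 Wh = 125.5 kWh
hot tub heater: 4830 W × 9.7 h × 7 d = 327,957 Wh = 328 kWh
desktop computer: 387 W × 9.44 h × 7 d = 25,573 Wh = 25.57 kWh
Total energy = 1.744 + 125.5 + 328 + 25.57 = 480.8 kWh
Cost = 480.8 kWh × £0.244 = £117.32 ≈ £117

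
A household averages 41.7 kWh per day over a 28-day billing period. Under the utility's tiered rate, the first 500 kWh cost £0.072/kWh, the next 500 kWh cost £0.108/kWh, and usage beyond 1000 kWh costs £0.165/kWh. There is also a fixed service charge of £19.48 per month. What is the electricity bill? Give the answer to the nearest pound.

£137

Usage = 41.7 kWh/day × 28 days = 1167.6 kWh
First 500 kWh × £0.072 = £36.00
Next 500 kWh × £0.108 = £54.00
Remaining 167.6 kWh × £0.165 = £27.65
Energy charge = £117.65; + service £19.48 = £137.13 ≈ £137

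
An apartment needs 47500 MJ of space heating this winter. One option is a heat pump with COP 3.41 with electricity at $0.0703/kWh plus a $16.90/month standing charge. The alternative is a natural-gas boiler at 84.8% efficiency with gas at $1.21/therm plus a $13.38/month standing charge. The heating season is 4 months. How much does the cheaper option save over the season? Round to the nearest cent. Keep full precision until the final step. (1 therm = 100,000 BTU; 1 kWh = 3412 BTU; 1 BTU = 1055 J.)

$356.32

Heat load = 47500 MJ = 47,500,000,000 J / 1055 = 45,023,697 BTU
Gas: input = 45,023,697 / 0.848 = 53,093,982 BTU = 530.9 therm → 530.9 × $1.21 = $642.44; + 4 × $13.38 standing = $695.96
Heat pump: 45,023,697 BTU / 3412 = 13,200 kWh heat; / 3.41 = 3,870 kWh in → × $0.0703 = $272.04; + 4 × $16.90 standing = $339.64
Difference = |$695.96 − $339.64| = $356.32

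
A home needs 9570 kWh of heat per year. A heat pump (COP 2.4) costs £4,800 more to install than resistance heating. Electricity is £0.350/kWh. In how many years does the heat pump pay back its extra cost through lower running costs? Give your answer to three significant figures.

2.46 years

Resistance: 9570 kWh × £0.350 = £3,349.50/yr
Heat pump: 9570 / 2.4 = 3988 kWh in → × £0.350 = £1,395.62/yr
Annual savings = £1,953.88
Payback = £4,800 / £1,953.88 = 2.46 years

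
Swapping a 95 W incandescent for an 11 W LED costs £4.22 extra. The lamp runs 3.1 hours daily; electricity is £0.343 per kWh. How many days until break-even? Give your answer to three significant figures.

Power saved = 95 − 11 = 84 W
Daily energy saved = 84 W × 3.1 h = 260.4 Wh = 0.2604 kWh
Daily savings = 0.2604 × £0.343 = £0.0893
Payback = £4.22 / £0.0893 per day = 47.25 days

47.2 days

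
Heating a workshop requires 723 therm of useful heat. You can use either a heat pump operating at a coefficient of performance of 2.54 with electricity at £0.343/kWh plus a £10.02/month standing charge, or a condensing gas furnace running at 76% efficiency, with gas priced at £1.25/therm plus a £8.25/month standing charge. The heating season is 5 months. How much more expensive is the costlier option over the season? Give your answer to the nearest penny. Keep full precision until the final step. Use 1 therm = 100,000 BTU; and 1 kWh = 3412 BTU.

Heat load = 723 therm × 100,000 = 72,300,000 BTU
Gas: input = 72,300,000 / 0.76 = 95,131,579 BTU = 951.3 therm → 951.3 × £1.25 = £1,189.14; + 5 × £8.25 standing = £1,230.39
Heat pump: 72,300,000 BTU / 3412 = 21,190 kWh heat; / 2.54 = 8,342 kWh in → × £0.343 = £2,861.47; + 5 × £10.02 standing = £2,911.57
Difference = |£1,230.39 − £2,911.57| = £1,681.18

£1681.18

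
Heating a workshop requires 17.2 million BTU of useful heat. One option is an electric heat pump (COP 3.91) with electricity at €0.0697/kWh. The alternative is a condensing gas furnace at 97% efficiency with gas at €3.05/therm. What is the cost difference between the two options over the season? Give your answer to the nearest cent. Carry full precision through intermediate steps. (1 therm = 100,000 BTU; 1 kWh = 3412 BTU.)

Heat load = 17.2 × 10⁶ BTU = 17,200,000 BTU
Gas: input = 17,200,000 / 0.970 = 17,731,959 BTU = 177.3 therm → 177.3 × €3.05 = €540.82
Heat pump: 17,200,000 BTU / 3412 = 5,041 kWh heat; / 3.91 = 1,289 kWh in → × €0.0697 = €89.86
Difference = |€540.82 − €89.86| = €450.96

€450.96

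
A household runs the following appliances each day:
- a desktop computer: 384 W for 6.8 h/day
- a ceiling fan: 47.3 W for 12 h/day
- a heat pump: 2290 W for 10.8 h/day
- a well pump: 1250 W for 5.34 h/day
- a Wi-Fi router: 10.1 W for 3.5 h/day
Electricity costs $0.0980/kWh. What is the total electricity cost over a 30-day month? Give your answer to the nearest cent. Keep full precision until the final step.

desktop computer: 384 W × 6.8 h × 30 d = 78,336 Wh = 78.34 kWh
ceiling fan: 47.3 W × 12 h × 30 d = 17,028 Wh = 17.03 kWh
heat pump: 2290 W × 10.8 h × 30 d = 741,960 Wh = 742 kWh
well pump: 1250 W × 5.34 h × 30 d = 200,250 Wh = 200.2 kWh
Wi-Fi router: 10.1 W × 3.5 h × 30 d = 1,060 Wh = 1.06 kWh
Total energy = 78.34 + 17.03 + 742 + 200.2 + 1.06 = 1,039 kWh
Cost = 1,039 kWh × $0.0980 = $101.79

$101.79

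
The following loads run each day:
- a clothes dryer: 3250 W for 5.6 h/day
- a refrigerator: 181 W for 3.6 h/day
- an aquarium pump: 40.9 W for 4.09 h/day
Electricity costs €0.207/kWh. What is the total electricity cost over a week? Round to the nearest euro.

€28

clothes dryer: 3250 W × 5.6 h × 7 d = 127,400 Wh = 127.4 kWh
refrigerator: 181 W × 3.6 h × 7 d = 4,561 Wh = 4.561 kWh
aquarium pump: 40.9 W × 4.09 h × 7 d = 1,171 Wh = 1.171 kWh
Total energy = 127.4 + 4.561 + 1.171 = 133.1 kWh
Cost = 133.1 kWh × €0.207 = €27.56 ≈ €28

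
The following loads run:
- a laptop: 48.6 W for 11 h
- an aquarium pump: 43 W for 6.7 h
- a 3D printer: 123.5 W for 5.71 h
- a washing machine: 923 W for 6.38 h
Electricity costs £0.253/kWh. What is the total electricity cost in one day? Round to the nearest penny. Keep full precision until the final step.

£1.88

laptop: 48.6 W × 11 h = 535 Wh = 0.5346 kWh
aquarium pump: 43 W × 6.7 h = 288 Wh = 0.2881 kWh
3D printer: 123.5 W × 5.71 h = 705 Wh = 0.7052 kWh
washing machine: 923 W × 6.38 h = 5,889 Wh = 5.889 kWh
Total energy = 0.5346 + 0.2881 + 0.7052 + 5.889 = 7.417 kWh
Cost = 7.417 kWh × £0.253 = £1.88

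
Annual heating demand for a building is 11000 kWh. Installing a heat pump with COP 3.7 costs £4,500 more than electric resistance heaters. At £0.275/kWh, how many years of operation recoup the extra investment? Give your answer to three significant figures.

2.04 years

Resistance: 11000 kWh × £0.275 = £3,025.00/yr
Heat pump: 11000 / 3.7 = 2973 kWh in → × £0.275 = £817.57/yr
Annual savings = £2,207.43
Payback = £4,500 / £2,207.43 = 2.04 years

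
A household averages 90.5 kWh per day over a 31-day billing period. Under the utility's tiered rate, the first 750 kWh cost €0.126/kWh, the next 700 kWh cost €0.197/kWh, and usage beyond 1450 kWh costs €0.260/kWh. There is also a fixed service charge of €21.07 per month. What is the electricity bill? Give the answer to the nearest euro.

Usage = 90.5 kWh/day × 31 days = 2805.5 kWh
First 750 kWh × €0.126 = €94.50
Next 700 kWh × €0.197 = €137.90
Remaining 1355.5 kWh × €0.260 = €352.43
Energy charge = €584.83; + service €21.07 = €605.90 ≈ €606

€606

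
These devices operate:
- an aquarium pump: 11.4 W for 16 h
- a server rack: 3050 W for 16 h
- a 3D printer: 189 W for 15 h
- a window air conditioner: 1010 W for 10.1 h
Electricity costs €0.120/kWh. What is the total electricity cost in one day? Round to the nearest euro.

€7

aquarium pump: 11.4 W × 16 h = 182 Wh = 0.1824 kWh
server rack: 3050 W × 16 h = 48,800 Wh = 48.8 kWh
3D printer: 189 W × 15 h = 2,835 Wh = 2.835 kWh
window air conditioner: 1010 W × 10.1 h = 10,201 Wh = 10.2 kWh
Total energy = 0.1824 + 48.8 + 2.835 + 10.2 = 62.02 kWh
Cost = 62.02 kWh × €0.120 = €7.44 ≈ €7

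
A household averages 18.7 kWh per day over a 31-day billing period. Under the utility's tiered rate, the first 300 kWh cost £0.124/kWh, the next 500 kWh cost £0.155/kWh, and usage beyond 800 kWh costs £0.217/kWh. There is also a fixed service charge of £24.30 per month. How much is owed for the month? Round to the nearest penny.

£104.85

Usage = 18.7 kWh/day × 31 days = 579.7 kWh
First 300 kWh × £0.124 = £37.20
Next 279.7 kWh × £0.155 = £43.35
Remaining tier: 0 kWh (not reached)
Energy charge = £80.55; + service £24.30 = £104.85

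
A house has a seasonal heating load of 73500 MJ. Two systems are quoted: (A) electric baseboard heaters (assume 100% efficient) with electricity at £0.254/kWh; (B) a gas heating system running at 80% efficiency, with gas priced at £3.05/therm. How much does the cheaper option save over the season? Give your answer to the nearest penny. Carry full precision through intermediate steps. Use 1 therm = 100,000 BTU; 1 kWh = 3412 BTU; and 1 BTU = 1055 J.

£2530.22

Heat load = 73500 MJ = 73,500,000,000 J / 1055 = 69,668,246 BTU
Gas: input = 69,668,246 / 0.80 = 87,085,308 BTU = 870.9 therm → 870.9 × £3.05 = £2,656.10
Electric: 69,668,246 BTU / 3412 = 20,420 kWh → × £0.254 = £5,186.32
Difference = |£2,656.10 − £5,186.32| = £2,530.22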